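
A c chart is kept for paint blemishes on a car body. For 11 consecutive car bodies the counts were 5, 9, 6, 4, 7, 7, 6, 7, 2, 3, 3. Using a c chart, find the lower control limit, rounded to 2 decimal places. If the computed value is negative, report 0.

c̄ = (5 + 9 + 6 + 4 + 7 + 7 + 6 + 7 + 2 + 3 + 3) / 11 = 59 / 11 = 5.3636
LCL = c̄ − 3√c̄ = 5.3636 − 3 × 2.3160 = -1.5842 → 0 (cannot be negative)

0.00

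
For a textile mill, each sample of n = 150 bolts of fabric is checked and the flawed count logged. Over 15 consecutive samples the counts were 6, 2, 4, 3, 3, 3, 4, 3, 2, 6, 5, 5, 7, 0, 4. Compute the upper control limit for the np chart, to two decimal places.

9.57

p̄ = Σdᵢ / (k·n) = 57 / (15 × 150) = 0.02533
UCL = np̄ + 3·√(np̄(1−p̄)) = 3.8000 + 3 × √(3.8000×0.97467) = 3.8000 + 3 × 1.9245 = 9.5735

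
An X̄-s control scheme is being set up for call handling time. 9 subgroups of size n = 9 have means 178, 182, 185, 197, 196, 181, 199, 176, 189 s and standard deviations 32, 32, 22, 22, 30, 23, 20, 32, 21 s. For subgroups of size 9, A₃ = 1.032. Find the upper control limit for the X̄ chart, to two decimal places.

X̄̄ = (178 + 182 + 185 + 197 + 196 + 181 + 199 + 176 + 189) / 9 = 187.0000
s̄ = (32 + 32 + 22 + 22 + 30 + 23 + 20 + 32 + 21) / 9 = 26.0000
UCL = X̄̄ + A₃·s̄ = 187.0000 + 1.032 × 26.0000 = 213.8320

213.83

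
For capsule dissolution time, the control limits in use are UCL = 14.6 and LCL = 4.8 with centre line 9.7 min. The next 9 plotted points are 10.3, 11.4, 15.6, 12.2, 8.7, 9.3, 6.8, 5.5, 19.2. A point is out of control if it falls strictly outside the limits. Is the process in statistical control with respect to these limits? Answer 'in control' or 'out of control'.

Compare each point to [4.8, 14.6]: sample 3 = 15.6 > UCL; sample 9 = 19.2 > UCL.

out of control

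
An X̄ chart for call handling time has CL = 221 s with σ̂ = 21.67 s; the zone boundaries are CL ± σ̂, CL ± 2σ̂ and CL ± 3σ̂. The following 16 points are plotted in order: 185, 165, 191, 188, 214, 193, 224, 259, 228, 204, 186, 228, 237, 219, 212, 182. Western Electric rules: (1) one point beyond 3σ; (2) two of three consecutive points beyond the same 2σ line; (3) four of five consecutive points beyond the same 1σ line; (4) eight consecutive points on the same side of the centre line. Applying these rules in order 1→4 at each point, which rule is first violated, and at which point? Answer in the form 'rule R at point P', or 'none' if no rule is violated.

rule 3 at point 4

Zone of each point (C = within 1σ̂, B = 1σ̂–2σ̂, A = 2σ̂–3σ̂, * = beyond 3σ̂; sign = side of CL): 1:-B, 2:-A, 3:-B, 4:-B, 5:-C, 6:-B, 7:+C, 8:+B, 9:+C, 10:-C, 11:-B, 12:+C, 13:+C, 14:-C, 15:-C, 16:-B
Rule 3 (four of five consecutive points beyond the same 1σ limit) is satisfied at point 4.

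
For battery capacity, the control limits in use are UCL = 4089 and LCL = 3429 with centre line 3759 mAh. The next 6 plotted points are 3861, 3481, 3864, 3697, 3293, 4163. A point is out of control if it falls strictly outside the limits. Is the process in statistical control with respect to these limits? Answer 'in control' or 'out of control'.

out of control

Compare each point to [3429, 4089]: sample 5 = 3293 < LCL; sample 6 = 4163 > UCL.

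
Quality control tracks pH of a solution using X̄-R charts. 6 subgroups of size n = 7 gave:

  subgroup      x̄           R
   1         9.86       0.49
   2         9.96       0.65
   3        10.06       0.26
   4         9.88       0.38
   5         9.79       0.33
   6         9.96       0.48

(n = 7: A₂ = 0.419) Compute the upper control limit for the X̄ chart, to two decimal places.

10.10

X̄̄ = (9.86 + 9.96 + 10.06 + 9.88 + 9.79 + 9.96) / 6 = 59.5100 / 6 = 9.9183
R̄ = (0.49 + 0.65 + 0.26 + 0.38 + 0.33 + 0.48) / 6 = 2.5900 / 6 = 0.4317
UCL = X̄̄ + A₂·R̄ = 9.9183 + 0.419 × 0.4317 = 10.0992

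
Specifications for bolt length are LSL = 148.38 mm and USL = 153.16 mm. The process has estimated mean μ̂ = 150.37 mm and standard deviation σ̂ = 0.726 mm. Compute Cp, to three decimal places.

1.097

Cp = (USL − LSL) / (6σ̂) = (153.16 − 148.38) / (6 × 0.726) = 4.7800 / 4.3560 = 1.0973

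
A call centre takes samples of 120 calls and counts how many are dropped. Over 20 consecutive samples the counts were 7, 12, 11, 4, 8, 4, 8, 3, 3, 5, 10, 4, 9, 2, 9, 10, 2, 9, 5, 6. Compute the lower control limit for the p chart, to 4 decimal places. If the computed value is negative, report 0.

0.0000

p̄ = Σdᵢ / (k·n) = 131 / (20 × 120) = 0.05458
LCL = p̄ − 3·√(p̄(1−p̄)/n) = 0.05458 − 3 × 0.02074 = -0.00763 → 0 (negative, so LCL = 0)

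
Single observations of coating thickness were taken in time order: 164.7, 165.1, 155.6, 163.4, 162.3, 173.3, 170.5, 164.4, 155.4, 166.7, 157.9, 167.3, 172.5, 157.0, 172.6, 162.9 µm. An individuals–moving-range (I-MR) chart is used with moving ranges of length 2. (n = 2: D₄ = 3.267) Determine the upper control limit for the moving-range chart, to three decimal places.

Moving ranges: 0.4, 9.5, 7.8, 1.1, 11.0, 2.8, 6.1, 9.0, 11.3, 8.8, 9.4, 5.2, 15.5, 15.6, 9.7; M̄R̄ = 123.2000 / 15 = 8.2133
UCL_MR = D₄·M̄R̄ = 3.267 × 8.2133 = 26.8330

26.833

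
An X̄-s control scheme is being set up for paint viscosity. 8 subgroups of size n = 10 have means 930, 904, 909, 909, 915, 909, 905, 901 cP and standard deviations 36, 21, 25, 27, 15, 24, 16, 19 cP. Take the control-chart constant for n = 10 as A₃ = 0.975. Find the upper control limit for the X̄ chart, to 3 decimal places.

932.553

X̄̄ = (930 + 904 + 909 + 909 + 915 + 909 + 905 + 901) / 8 = 910.2500
s̄ = (36 + 21 + 25 + 27 + 15 + 24 + 16 + 19) / 8 = 22.8750
UCL = X̄̄ + A₃·s̄ = 910.2500 + 0.975 × 22.8750 = 932.5531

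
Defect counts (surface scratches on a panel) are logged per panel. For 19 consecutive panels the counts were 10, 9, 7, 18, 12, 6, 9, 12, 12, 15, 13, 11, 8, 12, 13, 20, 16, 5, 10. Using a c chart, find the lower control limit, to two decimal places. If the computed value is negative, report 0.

c̄ = (10 + 9 + 7 + 18 + 12 + 6 + 9 + 12 + 12 + 15 + 13 + 11 + 8 + 12 + 13 + 20 + 16 + 5 + 10) / 19 = 218 / 19 = 11.4737
LCL = c̄ − 3√c̄ = 11.4737 − 3 × 3.3873 = 1.3118

1.31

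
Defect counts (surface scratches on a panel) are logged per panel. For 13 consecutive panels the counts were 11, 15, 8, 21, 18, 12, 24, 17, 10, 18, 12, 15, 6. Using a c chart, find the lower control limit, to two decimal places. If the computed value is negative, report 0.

c̄ = (11 + 15 + 8 + 21 + 18 + 12 + 24 + 17 + 10 + 18 + 12 + 15 + 6) / 13 = 187 / 13 = 14.3846
LCL = c̄ − 3√c̄ = 14.3846 − 3 × 3.7927 = 3.0065

3.01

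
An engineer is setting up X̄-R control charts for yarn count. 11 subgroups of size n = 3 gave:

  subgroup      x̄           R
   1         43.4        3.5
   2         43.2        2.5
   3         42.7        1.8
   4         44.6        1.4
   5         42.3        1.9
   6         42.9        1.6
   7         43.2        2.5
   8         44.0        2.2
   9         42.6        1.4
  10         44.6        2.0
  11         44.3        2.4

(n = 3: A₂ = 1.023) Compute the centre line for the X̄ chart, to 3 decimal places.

43.436

X̄̄ = (43.4 + 43.2 + 42.7 + 44.6 + 42.3 + 42.9 + 43.2 + 44.0 + 42.6 + 44.6 + 44.3) / 11 = 477.8000 / 11 = 43.4364
CL = X̄̄ = 43.4364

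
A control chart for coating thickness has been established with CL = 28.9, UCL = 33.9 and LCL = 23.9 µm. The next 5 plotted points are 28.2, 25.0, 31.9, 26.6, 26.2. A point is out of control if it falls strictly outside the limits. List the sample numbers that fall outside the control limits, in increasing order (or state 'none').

All 5 points lie within [23.9, 33.9].

none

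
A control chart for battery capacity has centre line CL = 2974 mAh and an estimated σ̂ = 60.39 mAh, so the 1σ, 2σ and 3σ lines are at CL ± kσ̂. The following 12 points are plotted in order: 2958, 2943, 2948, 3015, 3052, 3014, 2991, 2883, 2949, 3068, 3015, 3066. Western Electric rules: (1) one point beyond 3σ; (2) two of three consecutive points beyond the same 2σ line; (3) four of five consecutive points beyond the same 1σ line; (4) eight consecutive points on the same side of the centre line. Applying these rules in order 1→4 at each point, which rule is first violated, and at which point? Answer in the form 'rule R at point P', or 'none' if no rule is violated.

Zone of each point (C = within 1σ̂, B = 1σ̂–2σ̂, A = 2σ̂–3σ̂, * = beyond 3σ̂; sign = side of CL): 1:-C, 2:-C, 3:-C, 4:+C, 5:+B, 6:+C, 7:+C, 8:-B, 9:-C, 10:+B, 11:+C, 12:+B
No rule fires across all 12 points.

none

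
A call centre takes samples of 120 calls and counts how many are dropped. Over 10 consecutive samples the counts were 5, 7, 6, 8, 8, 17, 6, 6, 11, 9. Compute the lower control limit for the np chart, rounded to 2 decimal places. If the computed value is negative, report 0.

p̄ = Σdᵢ / (k·n) = 83 / (10 × 120) = 0.06917
LCL = np̄ − 3·√(np̄(1−p̄)) = 8.3000 − 3 × 2.7796 = -0.0387 → 0 (negative, so LCL = 0)

0.00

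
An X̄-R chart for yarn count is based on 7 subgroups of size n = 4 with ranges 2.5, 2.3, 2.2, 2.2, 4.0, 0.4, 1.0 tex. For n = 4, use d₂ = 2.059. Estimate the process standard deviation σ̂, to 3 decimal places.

1.013

R̄ = (2.5 + 2.3 + 2.2 + 2.2 + 4.0 + 0.4 + 1.0) / 7 = 2.0857
σ̂ = R̄ / d₂ = 2.0857 / 2.059 = 1.0130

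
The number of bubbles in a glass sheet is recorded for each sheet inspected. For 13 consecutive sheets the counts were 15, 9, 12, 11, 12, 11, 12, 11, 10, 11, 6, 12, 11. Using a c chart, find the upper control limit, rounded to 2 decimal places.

c̄ = (15 + 9 + 12 + 11 + 12 + 11 + 12 + 11 + 10 + 11 + 6 + 12 + 11) / 13 = 143 / 13 = 11.0000
UCL = c̄ + 3√c̄ = 11.0000 + 3 × √11.0000 = 11.0000 + 3 × 3.3166 = 20.9499

20.95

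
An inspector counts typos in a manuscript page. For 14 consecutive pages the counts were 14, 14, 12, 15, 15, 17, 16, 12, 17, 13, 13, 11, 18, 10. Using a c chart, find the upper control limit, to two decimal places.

c̄ = (14 + 14 + 12 + 15 + 15 + 17 + 16 + 12 + 17 + 13 + 13 + 11 + 18 + 10) / 14 = 197 / 14 = 14.0714
UCL = c̄ + 3√c̄ = 14.0714 + 3 × √14.0714 = 14.0714 + 3 × 3.7512 = 25.3250

25.32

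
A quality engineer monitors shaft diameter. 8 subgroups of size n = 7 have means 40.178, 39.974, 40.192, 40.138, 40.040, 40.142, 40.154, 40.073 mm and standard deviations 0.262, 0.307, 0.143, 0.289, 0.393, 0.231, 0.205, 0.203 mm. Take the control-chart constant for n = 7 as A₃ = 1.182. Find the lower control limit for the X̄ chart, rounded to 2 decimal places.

X̄̄ = (40.178 + 39.974 + 40.192 + 40.138 + 40.040 + 40.142 + 40.154 + 40.073) / 8 = 40.1114
s̄ = (0.262 + 0.307 + 0.143 + 0.289 + 0.393 + 0.231 + 0.205 + 0.203) / 8 = 0.2541
LCL = X̄̄ − A₃·s̄ = 40.1114 − 1.182 × 0.2541 = 39.8110

39.81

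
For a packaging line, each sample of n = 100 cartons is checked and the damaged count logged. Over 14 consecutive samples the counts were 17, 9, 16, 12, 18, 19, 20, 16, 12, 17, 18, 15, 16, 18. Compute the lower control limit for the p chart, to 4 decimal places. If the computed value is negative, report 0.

p̄ = Σdᵢ / (k·n) = 223 / (14 × 100) = 0.15929
LCL = p̄ − 3·√(p̄(1−p̄)/n) = 0.15929 − 3 × 0.03659 = 0.04950

0.0495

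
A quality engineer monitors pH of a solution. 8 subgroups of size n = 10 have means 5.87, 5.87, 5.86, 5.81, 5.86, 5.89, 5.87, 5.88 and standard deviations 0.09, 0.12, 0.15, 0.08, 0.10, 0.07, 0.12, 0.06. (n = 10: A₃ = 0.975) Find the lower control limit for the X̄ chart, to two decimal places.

5.77

X̄̄ = (5.87 + 5.87 + 5.86 + 5.81 + 5.86 + 5.89 + 5.87 + 5.88) / 8 = 5.8637
s̄ = (0.09 + 0.12 + 0.15 + 0.08 + 0.10 + 0.07 + 0.12 + 0.06) / 8 = 0.0988
LCL = X̄̄ − A₃·s̄ = 5.8637 − 0.975 × 0.0988 = 5.7675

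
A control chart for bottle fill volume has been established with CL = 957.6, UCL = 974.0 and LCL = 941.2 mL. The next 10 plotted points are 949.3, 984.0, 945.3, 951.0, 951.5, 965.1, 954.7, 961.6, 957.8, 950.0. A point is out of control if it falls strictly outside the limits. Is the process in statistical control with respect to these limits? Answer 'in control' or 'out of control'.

Compare each point to [941.2, 974.0]: sample 2 = 984.0 > UCL.

out of control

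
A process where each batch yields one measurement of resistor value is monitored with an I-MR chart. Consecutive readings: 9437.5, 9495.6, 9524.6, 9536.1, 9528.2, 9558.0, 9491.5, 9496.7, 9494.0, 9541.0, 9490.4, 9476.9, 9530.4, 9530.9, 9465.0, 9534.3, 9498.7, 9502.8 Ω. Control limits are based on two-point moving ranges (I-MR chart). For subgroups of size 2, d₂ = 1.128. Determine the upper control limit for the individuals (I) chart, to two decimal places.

X̄ = (9437.5 + 9495.6 + 9524.6 + 9536.1 + 9528.2 + 9558.0 + 9491.5 + 9496.7 + 9494.0 + 9541.0 + 9490.4 + 9476.9 + 9530.4 + 9530.9 + 9465.0 + 9534.3 + 9498.7 + 9502.8) / 18 = 9507.3667
Moving ranges: 58.1, 29.0, 11.5, 7.9, 29.8, 66.5, 5.2, 2.7, 47.0, 50.6, 13.5, 53.5, 0.5, 65.9, 69.3, 35.6, 4.1; M̄R̄ = 550.7000 / 17 = 32.3941
UCL = X̄ + 3·M̄R̄/d₂ = 9507.3667 + 3 × 32.3941 / 1.128 = 9593.5212

9593.52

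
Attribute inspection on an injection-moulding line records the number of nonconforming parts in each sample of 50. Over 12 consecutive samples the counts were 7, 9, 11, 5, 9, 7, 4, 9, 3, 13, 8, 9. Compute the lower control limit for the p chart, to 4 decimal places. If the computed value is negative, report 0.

0.0025

p̄ = Σdᵢ / (k·n) = 94 / (12 × 50) = 0.15667
LCL = p̄ − 3·√(p̄(1−p̄)/n) = 0.15667 − 3 × 0.05140 = 0.00245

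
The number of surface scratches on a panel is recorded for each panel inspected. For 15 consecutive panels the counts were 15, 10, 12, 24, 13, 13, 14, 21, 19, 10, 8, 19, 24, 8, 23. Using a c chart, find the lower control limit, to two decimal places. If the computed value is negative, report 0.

3.71

c̄ = (15 + 10 + 12 + 24 + 13 + 13 + 14 + 21 + 19 + 10 + 8 + 19 + 24 + 8 + 23) / 15 = 233 / 15 = 15.5333
LCL = c̄ − 3√c̄ = 15.5333 − 3 × 3.9412 = 3.7096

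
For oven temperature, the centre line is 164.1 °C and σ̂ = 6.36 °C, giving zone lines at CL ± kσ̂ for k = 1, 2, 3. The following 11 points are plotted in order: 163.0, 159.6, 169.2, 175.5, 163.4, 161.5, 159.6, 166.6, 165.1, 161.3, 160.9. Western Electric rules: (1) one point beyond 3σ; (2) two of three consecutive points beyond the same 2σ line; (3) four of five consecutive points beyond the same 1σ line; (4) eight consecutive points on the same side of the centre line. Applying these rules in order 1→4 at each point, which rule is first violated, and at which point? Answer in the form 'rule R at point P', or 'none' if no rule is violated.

Zone of each point (C = within 1σ̂, B = 1σ̂–2σ̂, A = 2σ̂–3σ̂, * = beyond 3σ̂; sign = side of CL): 1:-C, 2:-C, 3:+C, 4:+B, 5:-C, 6:-C, 7:-C, 8:+C, 9:+C, 10:-C, 11:-C
No rule fires across all 11 points.

none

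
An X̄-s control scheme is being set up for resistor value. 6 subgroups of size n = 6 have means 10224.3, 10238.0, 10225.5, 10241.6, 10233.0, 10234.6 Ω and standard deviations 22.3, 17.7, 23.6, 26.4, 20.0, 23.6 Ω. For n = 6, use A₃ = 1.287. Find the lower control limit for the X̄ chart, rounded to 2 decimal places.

X̄̄ = (10224.3 + 10238.0 + 10225.5 + 10241.6 + 10233.0 + 10234.6) / 6 = 10232.8333
s̄ = (22.3 + 17.7 + 23.6 + 26.4 + 20.0 + 23.6) / 6 = 22.2667
LCL = X̄̄ − A₃·s̄ = 10232.8333 − 1.287 × 22.2667 = 10204.1761

10204.18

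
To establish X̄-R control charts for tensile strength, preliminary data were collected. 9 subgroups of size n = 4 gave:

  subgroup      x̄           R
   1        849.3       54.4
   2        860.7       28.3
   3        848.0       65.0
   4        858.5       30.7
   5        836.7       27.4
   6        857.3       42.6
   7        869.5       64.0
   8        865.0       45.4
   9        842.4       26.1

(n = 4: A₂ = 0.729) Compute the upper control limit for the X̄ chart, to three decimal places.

885.251

X̄̄ = (849.3 + 860.7 + 848.0 + 858.5 + 836.7 + 857.3 + 869.5 + 865.0 + 842.4) / 9 = 7687.4000 / 9 = 854.1556
R̄ = (54.4 + 28.3 + 65.0 + 30.7 + 27.4 + 42.6 + 64.0 + 45.4 + 26.1) / 9 = 383.9000 / 9 = 42.6556
UCL = X̄̄ + A₂·R̄ = 854.1556 + 0.729 × 42.6556 = 885.2515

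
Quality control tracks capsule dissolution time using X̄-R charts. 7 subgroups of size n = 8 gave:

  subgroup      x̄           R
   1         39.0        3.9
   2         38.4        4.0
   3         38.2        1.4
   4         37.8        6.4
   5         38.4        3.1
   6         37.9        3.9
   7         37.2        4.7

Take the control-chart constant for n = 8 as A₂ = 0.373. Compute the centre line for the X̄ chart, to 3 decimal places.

X̄̄ = (39.0 + 38.4 + 38.2 + 37.8 + 38.4 + 37.9 + 37.2) / 7 = 266.9000 / 7 = 38.1286
CL = X̄̄ = 38.1286

38.129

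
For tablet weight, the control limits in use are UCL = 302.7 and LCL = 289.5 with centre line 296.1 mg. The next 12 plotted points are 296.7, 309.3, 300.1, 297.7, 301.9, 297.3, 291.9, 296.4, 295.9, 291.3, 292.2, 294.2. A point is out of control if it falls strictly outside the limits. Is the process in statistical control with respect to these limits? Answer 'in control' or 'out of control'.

Compare each point to [289.5, 302.7]: sample 2 = 309.3 > UCL.

out of control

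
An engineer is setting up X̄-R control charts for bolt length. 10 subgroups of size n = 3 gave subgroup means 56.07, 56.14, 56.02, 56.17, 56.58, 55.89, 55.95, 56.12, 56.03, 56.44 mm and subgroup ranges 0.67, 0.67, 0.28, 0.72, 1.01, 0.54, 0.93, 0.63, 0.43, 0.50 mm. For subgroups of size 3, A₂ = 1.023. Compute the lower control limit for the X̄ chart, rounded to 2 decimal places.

X̄̄ = (56.07 + 56.14 + 56.02 + 56.17 + 56.58 + 55.89 + 55.95 + 56.12 + 56.03 + 56.44) / 10 = 561.4100 / 10 = 56.1410
R̄ = (0.67 + 0.67 + 0.28 + 0.72 + 1.01 + 0.54 + 0.93 + 0.63 + 0.43 + 0.50) / 10 = 6.3800 / 10 = 0.6380
LCL = X̄̄ − A₂·R̄ = 56.1410 − 1.023 × 0.6380 = 55.4883

55.49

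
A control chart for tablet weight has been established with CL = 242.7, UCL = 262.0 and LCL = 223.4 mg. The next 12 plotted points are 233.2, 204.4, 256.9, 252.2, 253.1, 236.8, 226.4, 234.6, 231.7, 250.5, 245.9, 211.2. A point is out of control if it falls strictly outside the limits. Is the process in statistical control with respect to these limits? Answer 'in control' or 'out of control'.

out of control

Compare each point to [223.4, 262.0]: sample 2 = 204.4 < LCL; sample 12 = 211.2 < LCL.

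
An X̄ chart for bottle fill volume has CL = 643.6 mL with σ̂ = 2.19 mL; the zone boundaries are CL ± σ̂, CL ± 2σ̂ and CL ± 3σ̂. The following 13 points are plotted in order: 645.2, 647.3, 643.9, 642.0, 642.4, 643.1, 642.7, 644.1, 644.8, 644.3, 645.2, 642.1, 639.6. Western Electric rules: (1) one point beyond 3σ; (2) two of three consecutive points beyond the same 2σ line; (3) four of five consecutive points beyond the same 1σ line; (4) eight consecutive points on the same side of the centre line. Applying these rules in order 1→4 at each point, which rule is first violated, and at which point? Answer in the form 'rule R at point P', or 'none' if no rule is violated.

Zone of each point (C = within 1σ̂, B = 1σ̂–2σ̂, A = 2σ̂–3σ̂, * = beyond 3σ̂; sign = side of CL): 1:+C, 2:+B, 3:+C, 4:-C, 5:-C, 6:-C, 7:-C, 8:+C, 9:+C, 10:+C, 11:+C, 12:-C, 13:-B
No rule fires across all 13 points.

none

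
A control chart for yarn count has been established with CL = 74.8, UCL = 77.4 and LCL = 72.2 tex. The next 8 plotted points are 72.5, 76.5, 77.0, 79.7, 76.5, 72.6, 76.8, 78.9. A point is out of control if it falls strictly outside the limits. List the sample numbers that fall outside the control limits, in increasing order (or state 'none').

Compare each point to [72.2, 77.4]: sample 4 = 79.7 > UCL; sample 8 = 78.9 > UCL.

4, 8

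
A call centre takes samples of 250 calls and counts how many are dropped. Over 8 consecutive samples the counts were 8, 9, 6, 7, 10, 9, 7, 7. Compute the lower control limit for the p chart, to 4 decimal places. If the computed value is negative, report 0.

0.0000

p̄ = Σdᵢ / (k·n) = 63 / (8 × 250) = 0.03150
LCL = p̄ − 3·√(p̄(1−p̄)/n) = 0.03150 − 3 × 0.01105 = -0.00164 → 0 (negative, so LCL = 0)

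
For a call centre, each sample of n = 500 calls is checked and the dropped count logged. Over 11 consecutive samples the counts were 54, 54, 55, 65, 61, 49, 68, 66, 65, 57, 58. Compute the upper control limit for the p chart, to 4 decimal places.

p̄ = Σdᵢ / (k·n) = 652 / (11 × 500) = 0.11855
UCL = p̄ + 3·√(p̄(1−p̄)/n) = 0.11855 + 3 × √(0.11855×0.88145/500) = 0.11855 + 3 × 0.01446 = 0.16191

0.1619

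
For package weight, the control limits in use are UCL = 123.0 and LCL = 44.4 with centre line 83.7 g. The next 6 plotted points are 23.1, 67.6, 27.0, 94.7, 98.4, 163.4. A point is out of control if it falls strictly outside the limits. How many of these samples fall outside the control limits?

3

Compare each point to [44.4, 123.0]: sample 1 = 23.1 < LCL; sample 3 = 27.0 < LCL; sample 6 = 163.4 > UCL.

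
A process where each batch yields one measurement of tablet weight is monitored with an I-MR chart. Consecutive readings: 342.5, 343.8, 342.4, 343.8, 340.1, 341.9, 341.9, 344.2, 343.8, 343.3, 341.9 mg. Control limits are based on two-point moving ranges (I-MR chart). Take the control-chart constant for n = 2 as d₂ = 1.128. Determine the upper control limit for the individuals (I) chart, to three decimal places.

346.468

X̄ = (342.5 + 343.8 + 342.4 + 343.8 + 340.1 + 341.9 + 341.9 + 344.2 + 343.8 + 343.3 + 341.9) / 11 = 342.6909
Moving ranges: 1.3, 1.4, 1.4, 3.7, 1.8, 0.0, 2.3, 0.4, 0.5, 1.4; M̄R̄ = 14.2000 / 10 = 1.4200
UCL = X̄ + 3·M̄R̄/d₂ = 342.6909 + 3 × 1.4200 / 1.128 = 346.4675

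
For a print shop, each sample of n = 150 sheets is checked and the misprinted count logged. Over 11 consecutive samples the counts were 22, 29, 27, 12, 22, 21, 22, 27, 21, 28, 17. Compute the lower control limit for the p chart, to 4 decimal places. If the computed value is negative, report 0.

0.0628

p̄ = Σdᵢ / (k·n) = 248 / (11 × 150) = 0.15030
LCL = p̄ − 3·√(p̄(1−p̄)/n) = 0.15030 − 3 × 0.02918 = 0.06277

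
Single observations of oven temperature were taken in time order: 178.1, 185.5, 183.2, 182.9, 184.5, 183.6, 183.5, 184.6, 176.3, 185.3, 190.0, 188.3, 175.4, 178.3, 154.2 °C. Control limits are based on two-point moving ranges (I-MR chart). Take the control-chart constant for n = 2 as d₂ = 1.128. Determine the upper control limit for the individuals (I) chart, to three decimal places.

195.598

X̄ = (178.1 + 185.5 + 183.2 + 182.9 + 184.5 + 183.6 + 183.5 + 184.6 + 176.3 + 185.3 + 190.0 + 188.3 + 175.4 + 178.3 + 154.2) / 15 = 180.9133
Moving ranges: 7.4, 2.3, 0.3, 1.6, 0.9, 0.1, 1.1, 8.3, 9.0, 4.7, 1.7, 12.9, 2.9, 24.1; M̄R̄ = 77.3000 / 14 = 5.5214
UCL = X̄ + 3·M̄R̄/d₂ = 180.9133 + 3 × 5.5214 / 1.128 = 195.5980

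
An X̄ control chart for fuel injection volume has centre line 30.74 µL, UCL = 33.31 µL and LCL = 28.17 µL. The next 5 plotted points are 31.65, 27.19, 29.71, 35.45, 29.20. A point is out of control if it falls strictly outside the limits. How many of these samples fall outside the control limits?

Compare each point to [28.17, 33.31]: sample 2 = 27.19 < LCL; sample 4 = 35.45 > UCL.

2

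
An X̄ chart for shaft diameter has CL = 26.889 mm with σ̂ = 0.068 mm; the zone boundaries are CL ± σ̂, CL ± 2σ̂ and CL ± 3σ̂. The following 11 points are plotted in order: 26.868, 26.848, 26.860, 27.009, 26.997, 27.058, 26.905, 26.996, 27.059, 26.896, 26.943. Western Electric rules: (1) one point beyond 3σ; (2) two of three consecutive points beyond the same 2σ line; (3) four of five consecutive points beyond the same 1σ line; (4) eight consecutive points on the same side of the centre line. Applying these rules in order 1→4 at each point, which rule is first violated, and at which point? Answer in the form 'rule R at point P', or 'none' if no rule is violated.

rule 3 at point 8

Zone of each point (C = within 1σ̂, B = 1σ̂–2σ̂, A = 2σ̂–3σ̂, * = beyond 3σ̂; sign = side of CL): 1:-C, 2:-C, 3:-C, 4:+B, 5:+B, 6:+A, 7:+C, 8:+B, 9:+A, 10:+C, 11:+C
Rule 3 (four of five consecutive points beyond the same 1σ limit) is satisfied at point 8.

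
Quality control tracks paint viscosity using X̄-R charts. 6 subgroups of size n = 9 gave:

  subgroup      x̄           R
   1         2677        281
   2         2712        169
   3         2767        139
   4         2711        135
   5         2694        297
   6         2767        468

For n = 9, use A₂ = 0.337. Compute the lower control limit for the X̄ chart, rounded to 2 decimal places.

X̄̄ = (2677 + 2712 + 2767 + 2711 + 2694 + 2767) / 6 = 16328.0000 / 6 = 2721.3333
R̄ = (281 + 169 + 139 + 135 + 297 + 468) / 6 = 1489.0000 / 6 = 248.1667
LCL = X̄̄ − A₂·R̄ = 2721.3333 − 0.337 × 248.1667 = 2637.7012

2637.70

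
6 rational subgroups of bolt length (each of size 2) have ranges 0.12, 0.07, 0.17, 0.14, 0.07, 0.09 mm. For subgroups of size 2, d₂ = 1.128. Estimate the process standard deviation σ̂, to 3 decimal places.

R̄ = (0.12 + 0.07 + 0.17 + 0.14 + 0.07 + 0.09) / 6 = 0.1100
σ̂ = R̄ / d₂ = 0.1100 / 1.128 = 0.0975

0.098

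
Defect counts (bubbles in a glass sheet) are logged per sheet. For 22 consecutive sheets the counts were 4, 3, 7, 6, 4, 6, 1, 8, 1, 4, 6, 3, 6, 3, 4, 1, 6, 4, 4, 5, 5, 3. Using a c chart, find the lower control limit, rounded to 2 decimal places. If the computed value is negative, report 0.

c̄ = (4 + 3 + 7 + 6 + 4 + 6 + 1 + 8 + 1 + 4 + 6 + 3 + 6 + 3 + 4 + 1 + 6 + 4 + 4 + 5 + 5 + 3) / 22 = 94 / 22 = 4.2727
LCL = c̄ − 3√c̄ = 4.2727 − 3 × 2.0671 = -1.9284 → 0 (cannot be negative)

0.00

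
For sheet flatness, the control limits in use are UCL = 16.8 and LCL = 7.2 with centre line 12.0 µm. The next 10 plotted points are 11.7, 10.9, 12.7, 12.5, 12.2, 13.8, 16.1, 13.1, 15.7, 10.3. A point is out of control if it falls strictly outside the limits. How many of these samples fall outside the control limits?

All 10 points lie within [7.2, 16.8].

0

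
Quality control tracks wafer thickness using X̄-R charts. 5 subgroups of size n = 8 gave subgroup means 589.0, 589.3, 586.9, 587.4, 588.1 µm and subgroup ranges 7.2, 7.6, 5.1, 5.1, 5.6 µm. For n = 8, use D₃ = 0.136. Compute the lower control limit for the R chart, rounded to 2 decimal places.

R̄ = (7.2 + 7.6 + 5.1 + 5.1 + 5.6) / 5 = 30.6000 / 5 = 6.1200
LCL_R = D₃·R̄ = 0.136 × 6.1200 = 0.8323

0.83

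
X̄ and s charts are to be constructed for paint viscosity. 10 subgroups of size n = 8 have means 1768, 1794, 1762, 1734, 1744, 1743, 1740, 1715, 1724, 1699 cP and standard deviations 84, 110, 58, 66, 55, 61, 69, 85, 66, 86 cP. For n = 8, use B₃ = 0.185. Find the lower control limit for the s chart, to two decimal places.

s̄ = (84 + 110 + 58 + 66 + 55 + 61 + 69 + 85 + 66 + 86) / 10 = 74.0000
LCL_s = B₃·s̄ = 0.185 × 74.0000 = 13.6900

13.69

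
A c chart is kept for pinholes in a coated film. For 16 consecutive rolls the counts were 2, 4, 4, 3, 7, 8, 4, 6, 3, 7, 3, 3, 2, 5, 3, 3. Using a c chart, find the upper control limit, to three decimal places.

10.327

c̄ = (2 + 4 + 4 + 3 + 7 + 8 + 4 + 6 + 3 + 7 + 3 + 3 + 2 + 5 + 3 + 3) / 16 = 67 / 16 = 4.1875
UCL = c̄ + 3√c̄ = 4.1875 + 3 × √4.1875 = 4.1875 + 3 × 2.0463 = 10.3265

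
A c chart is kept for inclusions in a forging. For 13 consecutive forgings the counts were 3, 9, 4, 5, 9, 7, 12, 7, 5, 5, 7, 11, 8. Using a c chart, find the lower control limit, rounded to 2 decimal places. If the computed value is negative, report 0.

c̄ = (3 + 9 + 4 + 5 + 9 + 7 + 12 + 7 + 5 + 5 + 7 + 11 + 8) / 13 = 92 / 13 = 7.0769
LCL = c̄ − 3√c̄ = 7.0769 − 3 × 2.6602 = -0.9038 → 0 (cannot be negative)

0.00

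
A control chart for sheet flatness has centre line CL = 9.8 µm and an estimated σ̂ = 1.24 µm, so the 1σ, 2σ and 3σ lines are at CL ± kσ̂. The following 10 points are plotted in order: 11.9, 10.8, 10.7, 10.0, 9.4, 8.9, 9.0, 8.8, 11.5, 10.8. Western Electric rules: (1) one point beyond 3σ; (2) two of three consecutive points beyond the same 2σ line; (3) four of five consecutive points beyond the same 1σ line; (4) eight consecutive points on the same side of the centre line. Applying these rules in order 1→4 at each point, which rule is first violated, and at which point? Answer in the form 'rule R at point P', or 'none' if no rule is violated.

Zone of each point (C = within 1σ̂, B = 1σ̂–2σ̂, A = 2σ̂–3σ̂, * = beyond 3σ̂; sign = side of CL): 1:+B, 2:+C, 3:+C, 4:+C, 5:-C, 6:-C, 7:-C, 8:-C, 9:+B, 10:+C
No rule fires across all 10 points.

none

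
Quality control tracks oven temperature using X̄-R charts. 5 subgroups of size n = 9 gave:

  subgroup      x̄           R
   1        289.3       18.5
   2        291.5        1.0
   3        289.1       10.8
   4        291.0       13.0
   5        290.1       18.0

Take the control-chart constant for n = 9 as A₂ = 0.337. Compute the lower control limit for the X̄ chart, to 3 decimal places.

286.068

X̄̄ = (289.3 + 291.5 + 289.1 + 291.0 + 290.1) / 5 = 1451.0000 / 5 = 290.2000
R̄ = (18.5 + 1.0 + 10.8 + 13.0 + 18.0) / 5 = 61.3000 / 5 = 12.2600
LCL = X̄̄ − A₂·R̄ = 290.2000 − 0.337 × 12.2600 = 286.0684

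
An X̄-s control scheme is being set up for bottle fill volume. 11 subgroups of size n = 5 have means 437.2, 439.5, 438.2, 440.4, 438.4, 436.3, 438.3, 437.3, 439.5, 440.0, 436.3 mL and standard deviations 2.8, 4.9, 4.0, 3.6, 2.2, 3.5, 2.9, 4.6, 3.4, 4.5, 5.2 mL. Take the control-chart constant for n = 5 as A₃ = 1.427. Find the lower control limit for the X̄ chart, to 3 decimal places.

432.912

X̄̄ = (437.2 + 439.5 + 438.2 + 440.4 + 438.4 + 436.3 + 438.3 + 437.3 + 439.5 + 440.0 + 436.3) / 11 = 438.3091
s̄ = (2.8 + 4.9 + 4.0 + 3.6 + 2.2 + 3.5 + 2.9 + 4.6 + 3.4 + 4.5 + 5.2) / 11 = 3.7818
LCL = X̄̄ − A₃·s̄ = 438.3091 − 1.427 × 3.7818 = 432.9124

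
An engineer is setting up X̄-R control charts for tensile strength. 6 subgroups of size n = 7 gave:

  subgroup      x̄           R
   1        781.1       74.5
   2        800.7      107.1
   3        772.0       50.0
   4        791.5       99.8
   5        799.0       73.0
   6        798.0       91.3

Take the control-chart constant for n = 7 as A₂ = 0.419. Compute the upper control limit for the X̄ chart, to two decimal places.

X̄̄ = (781.1 + 800.7 + 772.0 + 791.5 + 799.0 + 798.0) / 6 = 4742.3000 / 6 = 790.3833
R̄ = (74.5 + 107.1 + 50.0 + 99.8 + 73.0 + 91.3) / 6 = 495.7000 / 6 = 82.6167
UCL = X̄̄ + A₂·R̄ = 790.3833 + 0.419 × 82.6167 = 824.9997

825.00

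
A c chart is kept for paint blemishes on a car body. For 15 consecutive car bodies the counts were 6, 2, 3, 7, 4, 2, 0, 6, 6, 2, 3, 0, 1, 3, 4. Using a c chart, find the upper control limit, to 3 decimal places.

c̄ = (6 + 2 + 3 + 7 + 4 + 2 + 0 + 6 + 6 + 2 + 3 + 0 + 1 + 3 + 4) / 15 = 49 / 15 = 3.2667
UCL = c̄ + 3√c̄ = 3.2667 + 3 × √3.2667 = 3.2667 + 3 × 1.8074 = 8.6888

8.689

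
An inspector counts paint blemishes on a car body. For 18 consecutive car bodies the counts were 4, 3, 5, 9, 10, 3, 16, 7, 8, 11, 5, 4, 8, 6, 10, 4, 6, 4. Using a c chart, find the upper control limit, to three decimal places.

14.676

c̄ = (4 + 3 + 5 + 9 + 10 + 3 + 16 + 7 + 8 + 11 + 5 + 4 + 8 + 6 + 10 + 4 + 6 + 4) / 18 = 123 / 18 = 6.8333
UCL = c̄ + 3√c̄ = 6.8333 + 3 × √6.8333 = 6.8333 + 3 × 2.6141 = 14.6755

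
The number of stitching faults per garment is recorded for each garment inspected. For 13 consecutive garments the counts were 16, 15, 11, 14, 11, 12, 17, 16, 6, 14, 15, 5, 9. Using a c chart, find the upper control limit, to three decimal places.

c̄ = (16 + 15 + 11 + 14 + 11 + 12 + 17 + 16 + 6 + 14 + 15 + 5 + 9) / 13 = 161 / 13 = 12.3846
UCL = c̄ + 3√c̄ = 12.3846 + 3 × √12.3846 = 12.3846 + 3 × 3.5192 = 22.9422

22.942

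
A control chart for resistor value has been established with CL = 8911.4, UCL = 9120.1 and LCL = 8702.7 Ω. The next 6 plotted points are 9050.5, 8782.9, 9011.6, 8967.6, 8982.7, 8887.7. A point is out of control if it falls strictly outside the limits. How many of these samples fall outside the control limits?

All 6 points lie within [8702.7, 9120.1].

0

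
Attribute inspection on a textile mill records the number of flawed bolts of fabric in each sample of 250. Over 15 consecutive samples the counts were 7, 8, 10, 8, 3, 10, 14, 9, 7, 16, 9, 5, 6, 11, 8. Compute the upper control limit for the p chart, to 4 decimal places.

p̄ = Σdᵢ / (k·n) = 131 / (15 × 250) = 0.03493
UCL = p̄ + 3·√(p̄(1−p̄)/n) = 0.03493 + 3 × √(0.03493×0.96507/250) = 0.03493 + 3 × 0.01161 = 0.06977

0.0698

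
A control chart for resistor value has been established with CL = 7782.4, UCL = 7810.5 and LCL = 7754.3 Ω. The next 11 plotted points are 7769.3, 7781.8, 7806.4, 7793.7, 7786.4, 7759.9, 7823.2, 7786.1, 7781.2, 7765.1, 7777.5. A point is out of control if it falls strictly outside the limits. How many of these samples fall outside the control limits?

1

Compare each point to [7754.3, 7810.5]: sample 7 = 7823.2 > UCL.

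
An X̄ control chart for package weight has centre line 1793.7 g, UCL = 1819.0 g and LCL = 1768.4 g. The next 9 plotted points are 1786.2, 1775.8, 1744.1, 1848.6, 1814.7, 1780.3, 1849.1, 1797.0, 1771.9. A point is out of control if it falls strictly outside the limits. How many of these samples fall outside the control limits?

3

Compare each point to [1768.4, 1819.0]: sample 3 = 1744.1 < LCL; sample 4 = 1848.6 > UCL; sample 7 = 1849.1 > UCL.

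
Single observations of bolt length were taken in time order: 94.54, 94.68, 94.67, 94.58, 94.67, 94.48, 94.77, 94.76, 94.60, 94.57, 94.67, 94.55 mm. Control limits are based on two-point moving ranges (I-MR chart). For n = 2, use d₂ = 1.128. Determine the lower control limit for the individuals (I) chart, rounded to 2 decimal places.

X̄ = (94.54 + 94.68 + 94.67 + 94.58 + 94.67 + 94.48 + 94.77 + 94.76 + 94.60 + 94.57 + 94.67 + 94.55) / 12 = 94.6283
Moving ranges: 0.14, 0.01, 0.09, 0.09, 0.19, 0.29, 0.01, 0.16, 0.03, 0.10, 0.12; M̄R̄ = 1.2300 / 11 = 0.1118
LCL = X̄ − 3·M̄R̄/d₂ = 94.6283 − 3 × 0.1118 / 1.128 = 94.3309

94.33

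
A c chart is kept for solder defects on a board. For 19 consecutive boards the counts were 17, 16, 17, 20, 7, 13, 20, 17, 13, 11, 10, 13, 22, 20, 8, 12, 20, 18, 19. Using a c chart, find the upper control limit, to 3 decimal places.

27.202

c̄ = (17 + 16 + 17 + 20 + 7 + 13 + 20 + 17 + 13 + 11 + 10 + 13 + 22 + 20 + 8 + 12 + 20 + 18 + 19) / 19 = 293 / 19 = 15.4211
UCL = c̄ + 3√c̄ = 15.4211 + 3 × √15.4211 = 15.4211 + 3 × 3.9270 = 27.2019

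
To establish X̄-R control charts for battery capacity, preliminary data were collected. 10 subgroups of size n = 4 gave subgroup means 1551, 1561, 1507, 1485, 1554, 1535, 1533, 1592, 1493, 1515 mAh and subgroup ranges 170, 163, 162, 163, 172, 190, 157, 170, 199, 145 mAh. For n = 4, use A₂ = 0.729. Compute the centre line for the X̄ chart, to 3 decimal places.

1532.600

X̄̄ = (1551 + 1561 + 1507 + 1485 + 1554 + 1535 + 1533 + 1592 + 1493 + 1515) / 10 = 15326.0000 / 10 = 1532.6000
CL = X̄̄ = 1532.6000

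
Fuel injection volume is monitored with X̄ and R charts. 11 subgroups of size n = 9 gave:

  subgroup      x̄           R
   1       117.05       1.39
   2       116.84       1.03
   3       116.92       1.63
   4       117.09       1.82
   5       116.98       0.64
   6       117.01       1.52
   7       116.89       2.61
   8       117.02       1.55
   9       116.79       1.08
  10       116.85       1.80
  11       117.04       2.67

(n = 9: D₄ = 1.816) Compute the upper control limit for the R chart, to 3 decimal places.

2.929

R̄ = (1.39 + 1.03 + 1.63 + 1.82 + 0.64 + 1.52 + 2.61 + 1.55 + 1.08 + 1.80 + 2.67) / 11 = 17.7400 / 11 = 1.6127
UCL_R = D₄·R̄ = 1.816 × 1.6127 = 2.9287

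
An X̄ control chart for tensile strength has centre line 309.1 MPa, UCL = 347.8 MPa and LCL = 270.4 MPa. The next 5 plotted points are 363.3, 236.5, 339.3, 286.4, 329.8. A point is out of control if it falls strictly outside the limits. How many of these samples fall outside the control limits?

2

Compare each point to [270.4, 347.8]: sample 1 = 363.3 > UCL; sample 2 = 236.5 < LCL.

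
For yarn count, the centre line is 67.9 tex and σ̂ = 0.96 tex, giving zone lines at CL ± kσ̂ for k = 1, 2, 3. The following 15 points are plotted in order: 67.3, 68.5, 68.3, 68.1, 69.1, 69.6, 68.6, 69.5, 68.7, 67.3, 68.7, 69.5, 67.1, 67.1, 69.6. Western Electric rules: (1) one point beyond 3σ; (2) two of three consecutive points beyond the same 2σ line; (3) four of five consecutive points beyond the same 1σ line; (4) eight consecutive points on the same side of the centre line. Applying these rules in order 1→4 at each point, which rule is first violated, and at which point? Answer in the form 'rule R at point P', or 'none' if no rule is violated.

Zone of each point (C = within 1σ̂, B = 1σ̂–2σ̂, A = 2σ̂–3σ̂, * = beyond 3σ̂; sign = side of CL): 1:-C, 2:+C, 3:+C, 4:+C, 5:+B, 6:+B, 7:+C, 8:+B, 9:+C, 10:-C, 11:+C, 12:+B, 13:-C, 14:-C, 15:+B
Rule 4 (eight consecutive points on the same side of the centre line) is satisfied at point 9.

rule 4 at point 9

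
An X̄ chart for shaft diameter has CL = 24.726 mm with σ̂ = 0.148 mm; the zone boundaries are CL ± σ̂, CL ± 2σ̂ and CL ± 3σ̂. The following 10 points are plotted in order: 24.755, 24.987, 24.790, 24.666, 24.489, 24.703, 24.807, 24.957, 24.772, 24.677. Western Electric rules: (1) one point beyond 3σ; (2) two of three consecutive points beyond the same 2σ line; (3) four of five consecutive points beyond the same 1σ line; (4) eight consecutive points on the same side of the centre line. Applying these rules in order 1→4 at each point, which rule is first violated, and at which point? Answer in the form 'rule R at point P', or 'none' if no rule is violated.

Zone of each point (C = within 1σ̂, B = 1σ̂–2σ̂, A = 2σ̂–3σ̂, * = beyond 3σ̂; sign = side of CL): 1:+C, 2:+B, 3:+C, 4:-C, 5:-B, 6:-C, 7:+C, 8:+B, 9:+C, 10:-C
No rule fires across all 10 points.

none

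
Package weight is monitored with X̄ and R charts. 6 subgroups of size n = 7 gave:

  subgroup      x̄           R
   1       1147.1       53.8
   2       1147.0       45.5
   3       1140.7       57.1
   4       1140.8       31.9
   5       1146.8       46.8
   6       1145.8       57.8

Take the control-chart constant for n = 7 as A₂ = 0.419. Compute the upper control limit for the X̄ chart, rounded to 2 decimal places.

1165.15

X̄̄ = (1147.1 + 1147.0 + 1140.7 + 1140.8 + 1146.8 + 1145.8) / 6 = 6868.2000 / 6 = 1144.7000
R̄ = (53.8 + 45.5 + 57.1 + 31.9 + 46.8 + 57.8) / 6 = 292.9000 / 6 = 48.8167
UCL = X̄̄ + A₂·R̄ = 1144.7000 + 0.419 × 48.8167 = 1165.1542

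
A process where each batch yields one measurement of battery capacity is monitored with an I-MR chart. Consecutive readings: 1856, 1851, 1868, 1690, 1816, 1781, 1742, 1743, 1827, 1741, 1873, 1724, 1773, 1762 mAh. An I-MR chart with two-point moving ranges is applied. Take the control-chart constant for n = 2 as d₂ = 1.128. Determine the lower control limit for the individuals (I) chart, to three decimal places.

1602.492

X̄ = (1856 + 1851 + 1868 + 1690 + 1816 + 1781 + 1742 + 1743 + 1827 + 1741 + 1873 + 1724 + 1773 + 1762) / 14 = 1789.0714
Moving ranges: 5, 17, 178, 126, 35, 39, 1, 84, 86, 132, 149, 49, 11; M̄R̄ = 912.0000 / 13 = 70.1538
LCL = X̄ − 3·M̄R̄/d₂ = 1789.0714 − 3 × 70.1538 / 1.128 = 1602.4921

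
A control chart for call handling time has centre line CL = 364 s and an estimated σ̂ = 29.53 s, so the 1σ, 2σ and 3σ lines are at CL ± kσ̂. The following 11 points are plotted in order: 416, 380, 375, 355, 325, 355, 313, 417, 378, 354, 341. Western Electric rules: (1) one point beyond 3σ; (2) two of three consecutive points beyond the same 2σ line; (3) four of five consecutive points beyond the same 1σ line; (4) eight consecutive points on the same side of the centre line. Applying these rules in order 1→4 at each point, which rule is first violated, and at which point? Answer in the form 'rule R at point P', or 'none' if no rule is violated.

Zone of each point (C = within 1σ̂, B = 1σ̂–2σ̂, A = 2σ̂–3σ̂, * = beyond 3σ̂; sign = side of CL): 1:+B, 2:+C, 3:+C, 4:-C, 5:-B, 6:-C, 7:-B, 8:+B, 9:+C, 10:-C, 11:-C
No rule fires across all 11 points.

none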